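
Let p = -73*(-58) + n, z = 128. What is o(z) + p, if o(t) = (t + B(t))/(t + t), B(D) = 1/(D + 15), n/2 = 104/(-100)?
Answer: 3873510809/915200 ≈ 4232.4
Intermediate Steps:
n = -52/25 (n = 2*(104/(-100)) = 2*(104*(-1/100)) = 2*(-26/25) = -52/25 ≈ -2.0800)
B(D) = 1/(15 + D)
o(t) = (t + 1/(15 + t))/(2*t) (o(t) = (t + 1/(15 + t))/(t + t) = (t + 1/(15 + t))/((2*t)) = (t + 1/(15 + t))*(1/(2*t)) = (t + 1/(15 + t))/(2*t))
p = 105798/25 (p = -73*(-58) - 52/25 = 4234 - 52/25 = 105798/25 ≈ 4231.9)
o(z) + p = (½)*(1 + 128*(15 + 128))/(128*(15 + 128)) + 105798/25 = (½)*(1/128)*(1 + 128*143)/143 + 105798/25 = (½)*(1/128)*(1/143)*(1 + 18304) + 105798/25 = (½)*(1/128)*(1/143)*18305 + 105798/25 = 18305/36608 + 105798/25 = 3873510809/915200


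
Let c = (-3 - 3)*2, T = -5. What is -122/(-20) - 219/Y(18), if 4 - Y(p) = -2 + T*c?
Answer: 457/45 ≈ 10.156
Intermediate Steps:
c = -12 (c = -6*2 = -12)
Y(p) = -54 (Y(p) = 4 - (-2 - 5*(-12)) = 4 - (-2 + 60) = 4 - 1*58 = 4 - 58 = -54)
-122/(-20) - 219/Y(18) = -122/(-20) - 219/(-54) = -122*(-1/20) - 219*(-1/54) = 61/10 + 73/18 = 457/45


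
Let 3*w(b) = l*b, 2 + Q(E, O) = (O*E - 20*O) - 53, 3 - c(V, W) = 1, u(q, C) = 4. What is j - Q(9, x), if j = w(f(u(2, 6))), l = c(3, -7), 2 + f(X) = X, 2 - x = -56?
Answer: 2083/3 ≈ 694.33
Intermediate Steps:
x = 58 (x = 2 - 1*(-56) = 2 + 56 = 58)
c(V, W) = 2 (c(V, W) = 3 - 1*1 = 3 - 1 = 2)
Q(E, O) = -55 - 20*O + E*O (Q(E, O) = -2 + ((O*E - 20*O) - 53) = -2 + ((E*O - 20*O) - 53) = -2 + ((-20*O + E*O) - 53) = -2 + (-53 - 20*O + E*O) = -55 - 20*O + E*O)
f(X) = -2 + X
l = 2
w(b) = 2*b/3 (w(b) = (2*b)/3 = 2*b/3)
j = 4/3 (j = 2*(-2 + 4)/3 = (⅔)*2 = 4/3 ≈ 1.3333)
j - Q(9, x) = 4/3 - (-55 - 20*58 + 9*58) = 4/3 - (-55 - 1160 + 522) = 4/3 - 1*(-693) = 4/3 + 693 = 2083/3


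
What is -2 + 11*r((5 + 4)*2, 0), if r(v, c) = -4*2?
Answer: -90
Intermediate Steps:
r(v, c) = -8
-2 + 11*r((5 + 4)*2, 0) = -2 + 11*(-8) = -2 - 88 = -90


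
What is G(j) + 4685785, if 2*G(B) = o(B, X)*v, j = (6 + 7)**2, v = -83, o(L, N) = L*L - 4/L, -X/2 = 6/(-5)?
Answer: 1183170515/338 ≈ 3.5005e+6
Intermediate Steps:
X = 12/5 (X = -12/(-5) = -12*(-1)/5 = -2*(-6/5) = 12/5 ≈ 2.4000)
o(L, N) = L**2 - 4/L
j = 169 (j = 13**2 = 169)
G(B) = -83*(-4 + B**3)/(2*B) (G(B) = (((-4 + B**3)/B)*(-83))/2 = (-83*(-4 + B**3)/B)/2 = -83*(-4 + B**3)/(2*B))
G(j) + 4685785 = (83/2)*(4 - 1*169**3)/169 + 4685785 = (83/2)*(1/169)*(4 - 1*4826809) + 4685785 = (83/2)*(1/169)*(4 - 4826809) + 4685785 = (83/2)*(1/169)*(-4826805) + 4685785 = -400624815/338 + 4685785 = 1183170515/338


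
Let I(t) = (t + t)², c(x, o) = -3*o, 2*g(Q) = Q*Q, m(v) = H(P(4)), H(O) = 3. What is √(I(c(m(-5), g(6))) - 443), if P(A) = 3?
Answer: 7*√229 ≈ 105.93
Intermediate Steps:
m(v) = 3
g(Q) = Q²/2 (g(Q) = (Q*Q)/2 = Q²/2)
I(t) = 4*t² (I(t) = (2*t)² = 4*t²)
√(I(c(m(-5), g(6))) - 443) = √(4*(-3*6²/2)² - 443) = √(4*(-3*36/2)² - 443) = √(4*(-3*18)² - 443) = √(4*(-54)² - 443) = √(4*2916 - 443) = √(11664 - 443) = √11221 = 7*√229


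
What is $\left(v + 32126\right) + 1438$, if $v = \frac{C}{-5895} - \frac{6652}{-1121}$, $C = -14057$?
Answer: $\frac{221855784817}{6608295} \approx 33572.0$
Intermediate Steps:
$v = \frac{54971437}{6608295}$ ($v = - \frac{14057}{-5895} - \frac{6652}{-1121} = \left(-14057\right) \left(- \frac{1}{5895}\right) - - \frac{6652}{1121} = \frac{14057}{5895} + \frac{6652}{1121} = \frac{54971437}{6608295} \approx 8.3185$)
$\left(v + 32126\right) + 1438 = \left(\frac{54971437}{6608295} + 32126\right) + 1438 = \frac{212353056607}{6608295} + 1438 = \frac{221855784817}{6608295}$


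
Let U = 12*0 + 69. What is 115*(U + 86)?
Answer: 17825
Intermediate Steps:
U = 69 (U = 0 + 69 = 69)
115*(U + 86) = 115*(69 + 86) = 115*155 = 17825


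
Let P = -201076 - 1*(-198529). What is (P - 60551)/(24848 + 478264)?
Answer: -31549/251556 ≈ -0.12542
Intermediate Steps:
P = -2547 (P = -201076 + 198529 = -2547)
(P - 60551)/(24848 + 478264) = (-2547 - 60551)/(24848 + 478264) = -63098/503112 = -63098*1/503112 = -31549/251556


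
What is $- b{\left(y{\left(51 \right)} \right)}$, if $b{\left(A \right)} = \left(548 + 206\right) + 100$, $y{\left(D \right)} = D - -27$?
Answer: $-854$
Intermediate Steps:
$y{\left(D \right)} = 27 + D$ ($y{\left(D \right)} = D + 27 = 27 + D$)
$b{\left(A \right)} = 854$ ($b{\left(A \right)} = 754 + 100 = 854$)
$- b{\left(y{\left(51 \right)} \right)} = \left(-1\right) 854 = -854$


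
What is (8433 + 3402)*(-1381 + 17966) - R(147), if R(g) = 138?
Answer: 196283337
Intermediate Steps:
(8433 + 3402)*(-1381 + 17966) - R(147) = (8433 + 3402)*(-1381 + 17966) - 1*138 = 11835*16585 - 138 = 196283475 - 138 = 196283337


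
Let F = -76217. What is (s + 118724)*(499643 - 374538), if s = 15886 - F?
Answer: 26375511835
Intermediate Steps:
s = 92103 (s = 15886 - 1*(-76217) = 15886 + 76217 = 92103)
(s + 118724)*(499643 - 374538) = (92103 + 118724)*(499643 - 374538) = 210827*125105 = 26375511835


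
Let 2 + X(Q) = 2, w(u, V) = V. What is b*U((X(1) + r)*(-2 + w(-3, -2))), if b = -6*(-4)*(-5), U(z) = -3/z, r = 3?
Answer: -30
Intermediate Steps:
X(Q) = 0 (X(Q) = -2 + 2 = 0)
b = -120 (b = 24*(-5) = -120)
b*U((X(1) + r)*(-2 + w(-3, -2))) = -(-360)/((0 + 3)*(-2 - 2)) = -(-360)/(3*(-4)) = -(-360)/(-12) = -(-360)*(-1)/12 = -120*¼ = -30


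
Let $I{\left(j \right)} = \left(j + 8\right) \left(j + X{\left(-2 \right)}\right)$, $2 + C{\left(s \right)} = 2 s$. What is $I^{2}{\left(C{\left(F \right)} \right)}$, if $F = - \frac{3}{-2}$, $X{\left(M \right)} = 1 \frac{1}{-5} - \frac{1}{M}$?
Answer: $\frac{13689}{100} \approx 136.89$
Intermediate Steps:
$X{\left(M \right)} = - \frac{1}{5} - \frac{1}{M}$ ($X{\left(M \right)} = 1 \left(- \frac{1}{5}\right) - \frac{1}{M} = - \frac{1}{5} - \frac{1}{M}$)
$F = \frac{3}{2}$ ($F = \left(-3\right) \left(- \frac{1}{2}\right) = \frac{3}{2} \approx 1.5$)
$C{\left(s \right)} = -2 + 2 s$
$I{\left(j \right)} = \left(8 + j\right) \left(\frac{3}{10} + j\right)$ ($I{\left(j \right)} = \left(j + 8\right) \left(j + \frac{-5 - -2}{5 \left(-2\right)}\right) = \left(8 + j\right) \left(j + \frac{1}{5} \left(- \frac{1}{2}\right) \left(-5 + 2\right)\right) = \left(8 + j\right) \left(j + \frac{1}{5} \left(- \frac{1}{2}\right) \left(-3\right)\right) = \left(8 + j\right) \left(j + \frac{3}{10}\right) = \left(8 + j\right) \left(\frac{3}{10} + j\right)$)
$I^{2}{\left(C{\left(F \right)} \right)} = \left(\frac{12}{5} + \left(-2 + 2 \cdot \frac{3}{2}\right)^{2} + \frac{83 \left(-2 + 2 \cdot \frac{3}{2}\right)}{10}\right)^{2} = \left(\frac{12}{5} + \left(-2 + 3\right)^{2} + \frac{83 \left(-2 + 3\right)}{10}\right)^{2} = \left(\frac{12}{5} + 1^{2} + \frac{83}{10} \cdot 1\right)^{2} = \left(\frac{12}{5} + 1 + \frac{83}{10}\right)^{2} = \left(\frac{117}{10}\right)^{2} = \frac{13689}{100}$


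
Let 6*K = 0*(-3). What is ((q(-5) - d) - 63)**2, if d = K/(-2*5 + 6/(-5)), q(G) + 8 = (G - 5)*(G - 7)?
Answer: 2401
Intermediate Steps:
q(G) = -8 + (-7 + G)*(-5 + G) (q(G) = -8 + (G - 5)*(G - 7) = -8 + (-5 + G)*(-7 + G) = -8 + (-7 + G)*(-5 + G))
K = 0 (K = (0*(-3))/6 = (1/6)*0 = 0)
d = 0 (d = 0/(-2*5 + 6/(-5)) = 0/(-10 + 6*(-1/5)) = 0/(-10 - 6/5) = 0/(-56/5) = 0*(-5/56) = 0)
((q(-5) - d) - 63)**2 = (((27 + (-5)**2 - 12*(-5)) - 1*0) - 63)**2 = (((27 + 25 + 60) + 0) - 63)**2 = ((112 + 0) - 63)**2 = (112 - 63)**2 = 49**2 = 2401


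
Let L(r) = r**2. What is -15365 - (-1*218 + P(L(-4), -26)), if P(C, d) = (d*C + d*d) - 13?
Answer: -15394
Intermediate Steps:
P(C, d) = -13 + d**2 + C*d (P(C, d) = (C*d + d**2) - 13 = (d**2 + C*d) - 13 = -13 + d**2 + C*d)
-15365 - (-1*218 + P(L(-4), -26)) = -15365 - (-1*218 + (-13 + (-26)**2 + (-4)**2*(-26))) = -15365 - (-218 + (-13 + 676 + 16*(-26))) = -15365 - (-218 + (-13 + 676 - 416)) = -15365 - (-218 + 247) = -15365 - 1*29 = -15365 - 29 = -15394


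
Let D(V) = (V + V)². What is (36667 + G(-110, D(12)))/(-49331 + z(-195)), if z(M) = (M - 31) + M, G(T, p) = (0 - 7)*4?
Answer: -4071/5528 ≈ -0.73643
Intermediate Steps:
D(V) = 4*V² (D(V) = (2*V)² = 4*V²)
G(T, p) = -28 (G(T, p) = -7*4 = -28)
z(M) = -31 + 2*M (z(M) = (-31 + M) + M = -31 + 2*M)
(36667 + G(-110, D(12)))/(-49331 + z(-195)) = (36667 - 28)/(-49331 + (-31 + 2*(-195))) = 36639/(-49331 + (-31 - 390)) = 36639/(-49331 - 421) = 36639/(-49752) = 36639*(-1/49752) = -4071/5528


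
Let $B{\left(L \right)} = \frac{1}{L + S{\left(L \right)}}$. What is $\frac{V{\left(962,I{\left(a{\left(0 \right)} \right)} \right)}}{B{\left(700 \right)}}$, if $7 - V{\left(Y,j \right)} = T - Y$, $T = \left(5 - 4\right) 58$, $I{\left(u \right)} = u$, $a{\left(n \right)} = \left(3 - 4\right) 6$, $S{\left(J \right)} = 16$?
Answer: $652276$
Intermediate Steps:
$a{\left(n \right)} = -6$ ($a{\left(n \right)} = \left(-1\right) 6 = -6$)
$B{\left(L \right)} = \frac{1}{16 + L}$ ($B{\left(L \right)} = \frac{1}{L + 16} = \frac{1}{16 + L}$)
$T = 58$ ($T = \left(5 - 4\right) 58 = 1 \cdot 58 = 58$)
$V{\left(Y,j \right)} = -51 + Y$ ($V{\left(Y,j \right)} = 7 - \left(58 - Y\right) = 7 + \left(-58 + Y\right) = -51 + Y$)
$\frac{V{\left(962,I{\left(a{\left(0 \right)} \right)} \right)}}{B{\left(700 \right)}} = \frac{-51 + 962}{\frac{1}{16 + 700}} = \frac{911}{\frac{1}{716}} = 911 \frac{1}{\frac{1}{716}} = 911 \cdot 716 = 652276$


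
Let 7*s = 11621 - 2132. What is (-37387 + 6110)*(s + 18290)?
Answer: -4301181763/7 ≈ -6.1445e+8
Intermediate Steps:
s = 9489/7 (s = (11621 - 2132)/7 = (1/7)*9489 = 9489/7 ≈ 1355.6)
(-37387 + 6110)*(s + 18290) = (-37387 + 6110)*(9489/7 + 18290) = -31277*137519/7 = -4301181763/7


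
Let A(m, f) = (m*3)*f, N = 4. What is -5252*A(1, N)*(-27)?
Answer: 1701648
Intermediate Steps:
A(m, f) = 3*f*m (A(m, f) = (3*m)*f = 3*f*m)
-5252*A(1, N)*(-27) = -5252*3*4*1*(-27) = -63024*(-27) = -5252*(-324) = 1701648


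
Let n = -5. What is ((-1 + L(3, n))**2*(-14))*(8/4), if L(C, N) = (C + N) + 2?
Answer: -28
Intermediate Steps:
L(C, N) = 2 + C + N
((-1 + L(3, n))**2*(-14))*(8/4) = ((-1 + (2 + 3 - 5))**2*(-14))*(8/4) = ((-1 + 0)**2*(-14))*(8*(1/4)) = ((-1)**2*(-14))*2 = (1*(-14))*2 = -14*2 = -28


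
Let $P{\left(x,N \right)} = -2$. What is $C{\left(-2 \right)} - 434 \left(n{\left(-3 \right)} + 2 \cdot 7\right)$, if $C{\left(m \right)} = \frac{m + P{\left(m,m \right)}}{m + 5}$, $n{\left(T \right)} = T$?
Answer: $- \frac{14326}{3} \approx -4775.3$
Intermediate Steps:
$C{\left(m \right)} = \frac{-2 + m}{5 + m}$ ($C{\left(m \right)} = \frac{m - 2}{m + 5} = \frac{-2 + m}{5 + m}$)
$C{\left(-2 \right)} - 434 \left(n{\left(-3 \right)} + 2 \cdot 7\right) = \frac{-2 - 2}{5 - 2} - 434 \left(-3 + 2 \cdot 7\right) = \frac{1}{3} \left(-4\right) - 434 \left(-3 + 14\right) = \frac{1}{3} \left(-4\right) - 4774 = - \frac{4}{3} - 4774 = - \frac{14326}{3}$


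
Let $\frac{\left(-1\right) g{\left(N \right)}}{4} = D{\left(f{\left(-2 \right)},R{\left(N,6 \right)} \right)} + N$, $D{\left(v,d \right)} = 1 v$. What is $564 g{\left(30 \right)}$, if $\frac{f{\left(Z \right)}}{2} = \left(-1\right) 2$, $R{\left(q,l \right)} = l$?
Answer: $-58656$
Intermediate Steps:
$f{\left(Z \right)} = -4$ ($f{\left(Z \right)} = 2 \left(\left(-1\right) 2\right) = 2 \left(-2\right) = -4$)
$D{\left(v,d \right)} = v$
$g{\left(N \right)} = 16 - 4 N$ ($g{\left(N \right)} = - 4 \left(-4 + N\right) = 16 - 4 N$)
$564 g{\left(30 \right)} = 564 \left(16 - 120\right) = 564 \left(-104\right) = -58656$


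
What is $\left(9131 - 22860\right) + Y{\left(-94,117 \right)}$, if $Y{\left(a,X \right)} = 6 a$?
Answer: $-14293$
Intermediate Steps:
$\left(9131 - 22860\right) + Y{\left(-94,117 \right)} = \left(9131 - 22860\right) + 6 \left(-94\right) = -13729 - 564 = -14293$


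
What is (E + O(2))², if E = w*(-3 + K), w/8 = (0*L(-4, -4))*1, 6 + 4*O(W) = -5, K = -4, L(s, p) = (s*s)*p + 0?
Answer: 121/16 ≈ 7.5625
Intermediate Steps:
L(s, p) = p*s² (L(s, p) = s²*p + 0 = p*s² + 0 = p*s²)
O(W) = -11/4 (O(W) = -3/2 + (¼)*(-5) = -3/2 - 5/4 = -11/4)
w = 0 (w = 8*((0*(-4*(-4)²))*1) = 8*((0*(-4*16))*1) = 8*((0*(-64))*1) = 8*(0*1) = 8*0 = 0)
E = 0 (E = 0*(-3 - 4) = 0*(-7) = 0)
(E + O(2))² = (0 - 11/4)² = (-11/4)² = 121/16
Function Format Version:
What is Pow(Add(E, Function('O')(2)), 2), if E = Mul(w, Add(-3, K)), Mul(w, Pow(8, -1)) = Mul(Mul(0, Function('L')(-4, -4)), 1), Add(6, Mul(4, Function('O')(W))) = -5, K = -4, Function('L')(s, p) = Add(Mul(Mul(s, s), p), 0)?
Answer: Rational(121, 16) ≈ 7.5625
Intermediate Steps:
Function('L')(s, p) = Mul(p, Pow(s, 2)) (Function('L')(s, p) = Add(Mul(Pow(s, 2), p), 0) = Add(Mul(p, Pow(s, 2)), 0) = Mul(p, Pow(s, 2)))
Function('O')(W) = Rational(-11, 4) (Function('O')(W) = Add(Rational(-3, 2), Mul(Rational(1, 4), -5)) = Add(Rational(-3, 2), Rational(-5, 4)) = Rational(-11, 4))
w = 0 (w = Mul(8, Mul(Mul(0, Mul(-4, Pow(-4, 2))), 1)) = Mul(8, Mul(Mul(0, Mul(-4, 16)), 1)) = Mul(8, Mul(Mul(0, -64), 1)) = Mul(8, Mul(0, 1)) = Mul(8, 0) = 0)
E = 0 (E = Mul(0, Add(-3, -4)) = Mul(0, -7) = 0)
Pow(Add(E, Function('O')(2)), 2) = Pow(Add(0, Rational(-11, 4)), 2) = Pow(Rational(-11, 4), 2) = Rational(121, 16)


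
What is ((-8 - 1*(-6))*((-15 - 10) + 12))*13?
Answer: 338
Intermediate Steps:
((-8 - 1*(-6))*((-15 - 10) + 12))*13 = ((-8 + 6)*(-25 + 12))*13 = -2*(-13)*13 = 26*13 = 338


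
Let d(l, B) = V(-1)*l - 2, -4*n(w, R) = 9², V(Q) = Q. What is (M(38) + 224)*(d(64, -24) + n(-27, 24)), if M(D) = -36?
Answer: -16215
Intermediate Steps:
n(w, R) = -81/4 (n(w, R) = -¼*9² = -¼*81 = -81/4)
d(l, B) = -2 - l (d(l, B) = -l - 2 = -2 - l)
(M(38) + 224)*(d(64, -24) + n(-27, 24)) = (-36 + 224)*((-2 - 1*64) - 81/4) = 188*((-2 - 64) - 81/4) = 188*(-66 - 81/4) = 188*(-345/4) = -16215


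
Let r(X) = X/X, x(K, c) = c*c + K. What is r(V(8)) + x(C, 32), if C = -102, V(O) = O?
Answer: 923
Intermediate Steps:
x(K, c) = K + c² (x(K, c) = c² + K = K + c²)
r(X) = 1
r(V(8)) + x(C, 32) = 1 + (-102 + 32²) = 1 + (-102 + 1024) = 1 + 922 = 923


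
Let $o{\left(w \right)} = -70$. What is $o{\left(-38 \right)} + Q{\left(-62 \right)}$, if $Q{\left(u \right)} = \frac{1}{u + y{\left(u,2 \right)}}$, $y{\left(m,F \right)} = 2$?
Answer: $- \frac{4201}{60} \approx -70.017$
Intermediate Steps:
$Q{\left(u \right)} = \frac{1}{2 + u}$ ($Q{\left(u \right)} = \frac{1}{u + 2} = \frac{1}{2 + u}$)
$o{\left(-38 \right)} + Q{\left(-62 \right)} = -70 + \frac{1}{2 - 62} = -70 + \frac{1}{-60} = -70 - \frac{1}{60} = - \frac{4201}{60}$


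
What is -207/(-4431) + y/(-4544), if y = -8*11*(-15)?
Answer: -204513/838936 ≈ -0.24378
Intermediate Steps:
y = 1320 (y = -88*(-15) = 1320)
-207/(-4431) + y/(-4544) = -207/(-4431) + 1320/(-4544) = -207*(-1/4431) + 1320*(-1/4544) = 69/1477 - 165/568 = -204513/838936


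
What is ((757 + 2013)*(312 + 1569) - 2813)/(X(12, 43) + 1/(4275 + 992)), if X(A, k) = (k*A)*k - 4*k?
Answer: 27428202719/115958273 ≈ 236.54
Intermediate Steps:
X(A, k) = -4*k + A*k² (X(A, k) = (A*k)*k - 4*k = A*k² - 4*k = -4*k + A*k²)
((757 + 2013)*(312 + 1569) - 2813)/(X(12, 43) + 1/(4275 + 992)) = ((757 + 2013)*(312 + 1569) - 2813)/(43*(-4 + 12*43) + 1/(4275 + 992)) = (2770*1881 - 2813)/(43*(-4 + 516) + 1/5267) = (5210370 - 2813)/(43*512 + 1/5267) = 5207557/(22016 + 1/5267) = 5207557/(115958273/5267) = 5207557*(5267/115958273) = 27428202719/115958273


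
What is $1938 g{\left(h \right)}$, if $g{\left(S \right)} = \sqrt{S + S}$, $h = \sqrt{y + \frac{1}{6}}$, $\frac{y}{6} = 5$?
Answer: $646 \cdot 3^{\frac{3}{4}} \sqrt[4]{362} \approx 6423.2$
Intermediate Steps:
$y = 30$ ($y = 6 \cdot 5 = 30$)
$h = \frac{\sqrt{1086}}{6}$ ($h = \sqrt{30 + \frac{1}{6}} = \sqrt{\frac{181}{6}} = \frac{\sqrt{1086}}{6} \approx 5.4924$)
$g{\left(S \right)} = \sqrt{2} \sqrt{S}$ ($g{\left(S \right)} = \sqrt{2 S} = \sqrt{2} \sqrt{S}$)
$1938 g{\left(h \right)} = 1938 \sqrt{2} \sqrt{\frac{\sqrt{1086}}{6}} = 1938 \sqrt{2} \frac{6^{\frac{3}{4}} \sqrt[4]{181}}{6} = 1938 \frac{3^{\frac{3}{4}} \sqrt[4]{362}}{3} = 646 \cdot 3^{\frac{3}{4}} \sqrt[4]{362}$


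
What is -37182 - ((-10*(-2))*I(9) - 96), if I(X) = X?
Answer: -37266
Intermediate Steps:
-37182 - ((-10*(-2))*I(9) - 96) = -37182 - (-10*(-2)*9 - 96) = -37182 - (20*9 - 96) = -37182 - (180 - 96) = -37182 - 1*84 = -37182 - 84 = -37266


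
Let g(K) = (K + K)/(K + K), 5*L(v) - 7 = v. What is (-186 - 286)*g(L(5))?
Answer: -472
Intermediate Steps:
L(v) = 7/5 + v/5
g(K) = 1 (g(K) = (2*K)/((2*K)) = (2*K)*(1/(2*K)) = 1)
(-186 - 286)*g(L(5)) = (-186 - 286)*1 = -472*1 = -472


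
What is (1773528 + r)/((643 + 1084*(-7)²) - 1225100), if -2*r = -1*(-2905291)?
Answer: -641765/2342682 ≈ -0.27394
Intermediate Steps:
r = -2905291/2 (r = -(-1)*(-2905291)/2 = -½*2905291 = -2905291/2 ≈ -1.4526e+6)
(1773528 + r)/((643 + 1084*(-7)²) - 1225100) = (1773528 - 2905291/2)/((643 + 1084*(-7)²) - 1225100) = 641765/(2*((643 + 1084*49) - 1225100)) = 641765/(2*((643 + 53116) - 1225100)) = 641765/(2*(53759 - 1225100)) = (641765/2)/(-1171341) = (641765/2)*(-1/1171341) = -641765/2342682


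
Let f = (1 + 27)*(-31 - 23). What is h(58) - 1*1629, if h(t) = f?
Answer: -3141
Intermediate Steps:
f = -1512 (f = 28*(-54) = -1512)
h(t) = -1512
h(58) - 1*1629 = -1512 - 1*1629 = -1512 - 1629 = -3141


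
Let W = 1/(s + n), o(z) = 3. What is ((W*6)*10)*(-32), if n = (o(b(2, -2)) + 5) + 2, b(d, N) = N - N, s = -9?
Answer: -1920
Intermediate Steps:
b(d, N) = 0
n = 10 (n = (3 + 5) + 2 = 8 + 2 = 10)
W = 1 (W = 1/(-9 + 10) = 1/1 = 1)
((W*6)*10)*(-32) = ((1*6)*10)*(-32) = (6*10)*(-32) = 60*(-32) = -1920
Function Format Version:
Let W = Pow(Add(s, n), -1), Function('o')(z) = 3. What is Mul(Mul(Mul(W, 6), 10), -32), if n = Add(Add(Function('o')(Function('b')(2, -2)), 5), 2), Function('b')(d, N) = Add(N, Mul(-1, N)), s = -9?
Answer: -1920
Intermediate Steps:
Function('b')(d, N) = 0
n = 10 (n = Add(Add(3, 5), 2) = Add(8, 2) = 10)
W = 1 (W = Pow(Add(-9, 10), -1) = Pow(1, -1) = 1)
Mul(Mul(Mul(W, 6), 10), -32) = Mul(Mul(Mul(1, 6), 10), -32) = Mul(Mul(6, 10), -32) = Mul(60, -32) = -1920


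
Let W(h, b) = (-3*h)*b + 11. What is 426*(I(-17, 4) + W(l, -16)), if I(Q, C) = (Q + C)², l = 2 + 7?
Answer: 260712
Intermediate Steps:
l = 9
I(Q, C) = (C + Q)²
W(h, b) = 11 - 3*b*h (W(h, b) = -3*b*h + 11 = 11 - 3*b*h)
426*(I(-17, 4) + W(l, -16)) = 426*((4 - 17)² + (11 - 3*(-16)*9)) = 426*((-13)² + (11 + 432)) = 426*(169 + 443) = 426*612 = 260712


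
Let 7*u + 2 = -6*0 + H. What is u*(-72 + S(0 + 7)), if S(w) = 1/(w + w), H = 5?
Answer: -3021/98 ≈ -30.827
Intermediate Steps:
S(w) = 1/(2*w)
u = 3/7 (u = -2/7 + (-6*0 + 5)/7 = -2/7 + (0 + 5)/7 = -2/7 + (⅐)*5 = -2/7 + 5/7 = 3/7 ≈ 0.42857)
u*(-72 + S(0 + 7)) = 3*(-72 + 1/(2*(0 + 7)))/7 = 3*(-72 + (½)/7)/7 = 3*(-72 + (½)*(⅐))/7 = 3*(-72 + 1/14)/7 = (3/7)*(-1007/14) = -3021/98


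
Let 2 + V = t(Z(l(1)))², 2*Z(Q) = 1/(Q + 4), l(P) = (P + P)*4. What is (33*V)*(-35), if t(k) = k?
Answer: 443135/192 ≈ 2308.0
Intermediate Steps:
l(P) = 8*P (l(P) = (2*P)*4 = 8*P)
Z(Q) = 1/(2*(4 + Q)) (Z(Q) = 1/(2*(Q + 4)) = 1/(2*(4 + Q)))
V = -1151/576 (V = -2 + (1/(2*(4 + 8*1)))² = -2 + (1/(2*(4 + 8)))² = -2 + ((½)/12)² = -2 + ((½)*(1/12))² = -2 + (1/24)² = -2 + 1/576 = -1151/576 ≈ -1.9983)
(33*V)*(-35) = (33*(-1151/576))*(-35) = -12661/192*(-35) = 443135/192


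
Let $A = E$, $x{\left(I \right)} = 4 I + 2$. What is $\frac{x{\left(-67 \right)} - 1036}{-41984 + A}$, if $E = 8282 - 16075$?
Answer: $\frac{186}{7111} \approx 0.026157$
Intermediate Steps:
$x{\left(I \right)} = 2 + 4 I$
$E = -7793$
$A = -7793$
$\frac{x{\left(-67 \right)} - 1036}{-41984 + A} = \frac{\left(2 + 4 \left(-67\right)\right) - 1036}{-41984 - 7793} = \frac{\left(2 - 268\right) - 1036}{-49777} = \left(-266 - 1036\right) \left(- \frac{1}{49777}\right) = \left(-1302\right) \left(- \frac{1}{49777}\right) = \frac{186}{7111}$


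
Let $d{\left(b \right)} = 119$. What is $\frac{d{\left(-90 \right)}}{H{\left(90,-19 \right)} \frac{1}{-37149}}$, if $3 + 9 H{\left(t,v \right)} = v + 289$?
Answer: $- \frac{13262193}{89} \approx -1.4901 \cdot 10^{5}$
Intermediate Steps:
$H{\left(t,v \right)} = \frac{286}{9} + \frac{v}{9}$ ($H{\left(t,v \right)} = - \frac{1}{3} + \frac{v + 289}{9} = - \frac{1}{3} + \frac{289 + v}{9} = - \frac{1}{3} + \left(\frac{289}{9} + \frac{v}{9}\right) = \frac{286}{9} + \frac{v}{9}$)
$\frac{d{\left(-90 \right)}}{H{\left(90,-19 \right)} \frac{1}{-37149}} = \frac{119}{\left(\frac{286}{9} + \frac{1}{9} \left(-19\right)\right) \frac{1}{-37149}} = \frac{119}{\left(\frac{286}{9} - \frac{19}{9}\right) \left(- \frac{1}{37149}\right)} = \frac{119}{\frac{89}{3} \left(- \frac{1}{37149}\right)} = \frac{119}{- \frac{89}{111447}} = 119 \left(- \frac{111447}{89}\right) = - \frac{13262193}{89}$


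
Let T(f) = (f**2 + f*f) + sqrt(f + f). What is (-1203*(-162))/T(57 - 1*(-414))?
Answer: 91791306/208974221 - 32481*sqrt(942)/32808952697 ≈ 0.43922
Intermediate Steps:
T(f) = 2*f**2 + sqrt(2)*sqrt(f) (T(f) = (f**2 + f**2) + sqrt(2*f) = 2*f**2 + sqrt(2)*sqrt(f))
(-1203*(-162))/T(57 - 1*(-414)) = (-1203*(-162))/(2*(57 - 1*(-414))**2 + sqrt(2)*sqrt(57 - 1*(-414))) = 194886/(2*(57 + 414)**2 + sqrt(2)*sqrt(57 + 414)) = 194886/(2*471**2 + sqrt(2)*sqrt(471)) = 194886/(2*221841 + sqrt(942)) = 194886/(443682 + sqrt(942))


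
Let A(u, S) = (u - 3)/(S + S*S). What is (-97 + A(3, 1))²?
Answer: 9409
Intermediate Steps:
A(u, S) = (-3 + u)/(S + S²)
(-97 + A(3, 1))² = (-97 + (-3 + 3)/(1*(1 + 1)))² = (-97 + 1*0/2)² = (-97 + 1*(½)*0)² = (-97 + 0)² = (-97)² = 9409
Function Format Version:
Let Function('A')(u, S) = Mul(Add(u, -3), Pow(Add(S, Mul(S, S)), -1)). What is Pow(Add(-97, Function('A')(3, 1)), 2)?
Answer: 9409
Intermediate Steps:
Function('A')(u, S) = Mul(Pow(Add(S, Pow(S, 2)), -1), Add(-3, u)) (Function('A')(u, S) = Mul(Add(-3, u), Pow(Add(S, Pow(S, 2)), -1)) = Mul(Pow(Add(S, Pow(S, 2)), -1), Add(-3, u)))
Pow(Add(-97, Function('A')(3, 1)), 2) = Pow(Add(-97, Mul(Pow(1, -1), Pow(Add(1, 1), -1), Add(-3, 3))), 2) = Pow(Add(-97, Mul(1, Pow(2, -1), 0)), 2) = Pow(Add(-97, Mul(1, Rational(1, 2), 0)), 2) = Pow(Add(-97, 0), 2) = Pow(-97, 2) = 9409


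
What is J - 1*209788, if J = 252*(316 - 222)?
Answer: -186100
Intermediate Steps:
J = 23688 (J = 252*94 = 23688)
J - 1*209788 = 23688 - 1*209788 = 23688 - 209788 = -186100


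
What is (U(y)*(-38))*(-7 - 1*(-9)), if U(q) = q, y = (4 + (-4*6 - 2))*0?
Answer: 0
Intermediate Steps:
y = 0 (y = (4 + (-24 - 2))*0 = (4 - 26)*0 = -22*0 = 0)
(U(y)*(-38))*(-7 - 1*(-9)) = (0*(-38))*(-7 - 1*(-9)) = 0*(-7 + 9) = 0*2 = 0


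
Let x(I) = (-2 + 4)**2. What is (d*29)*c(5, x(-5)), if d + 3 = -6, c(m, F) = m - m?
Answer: 0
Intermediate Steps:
x(I) = 4 (x(I) = 2**2 = 4)
c(m, F) = 0
d = -9 (d = -3 - 6 = -9)
(d*29)*c(5, x(-5)) = -9*29*0 = -261*0 = 0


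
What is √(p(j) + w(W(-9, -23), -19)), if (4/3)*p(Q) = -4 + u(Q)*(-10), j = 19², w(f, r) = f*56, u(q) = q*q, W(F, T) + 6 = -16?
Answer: I*√3914570/2 ≈ 989.26*I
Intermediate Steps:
W(F, T) = -22 (W(F, T) = -6 - 16 = -22)
u(q) = q²
w(f, r) = 56*f
j = 361
p(Q) = -3 - 15*Q²/2 (p(Q) = 3*(-4 + Q²*(-10))/4 = 3*(-4 - 10*Q²)/4 = -3 - 15*Q²/2)
√(p(j) + w(W(-9, -23), -19)) = √((-3 - 15/2*361²) + 56*(-22)) = √((-3 - 15/2*130321) - 1232) = √((-3 - 1954815/2) - 1232) = √(-1954821/2 - 1232) = √(-1957285/2) = I*√3914570/2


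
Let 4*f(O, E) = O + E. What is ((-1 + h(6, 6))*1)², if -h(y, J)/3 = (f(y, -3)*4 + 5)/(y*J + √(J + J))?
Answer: (30 + √3)²/(18 + √3)² ≈ 2.5861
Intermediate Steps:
f(O, E) = E/4 + O/4 (f(O, E) = (O + E)/4 = (E + O)/4 = E/4 + O/4)
h(y, J) = -3*(2 + y)/(J*y + √2*√J) (h(y, J) = -3*(((¼)*(-3) + y/4)*4 + 5)/(y*J + √(J + J)) = -3*((-¾ + y/4)*4 + 5)/(J*y + √(2*J)) = -3*((-3 + y) + 5)/(J*y + √2*√J) = -3*(2 + y)/(J*y + √2*√J))
((-1 + h(6, 6))*1)² = ((-1 + 3*(-2 - 1*6)/(6*6 + √2*√6))*1)² = ((-1 + 3*(-2 - 6)/(36 + 2*√3))*1)² = ((-1 + 3*(-8)/(36 + 2*√3))*1)² = ((-1 - 24/(36 + 2*√3))*1)² = (-1 - 24/(36 + 2*√3))²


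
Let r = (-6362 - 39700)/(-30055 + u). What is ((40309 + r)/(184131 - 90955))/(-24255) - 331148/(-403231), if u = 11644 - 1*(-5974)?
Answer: 1861502718035423387/2266756575735754872 ≈ 0.82122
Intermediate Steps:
u = 17618 (u = 11644 + 5974 = 17618)
r = 46062/12437 (r = (-6362 - 39700)/(-30055 + 17618) = -46062/(-12437) = -46062*(-1/12437) = 46062/12437 ≈ 3.7036)
((40309 + r)/(184131 - 90955))/(-24255) - 331148/(-403231) = ((40309 + 46062/12437)/(184131 - 90955))/(-24255) - 331148/(-403231) = ((501369095/12437)/93176)*(-1/24255) - 331148*(-1/403231) = ((501369095/12437)*(1/93176))*(-1/24255) + 331148/403231 = (501369095/1158829912)*(-1/24255) + 331148/403231 = -100273819/5621483903112 + 331148/403231 = 1861502718035423387/2266756575735754872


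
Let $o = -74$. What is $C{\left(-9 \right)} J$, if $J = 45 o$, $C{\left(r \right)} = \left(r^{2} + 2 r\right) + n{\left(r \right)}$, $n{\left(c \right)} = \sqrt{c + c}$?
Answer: $-209790 - 9990 i \sqrt{2} \approx -2.0979 \cdot 10^{5} - 14128.0 i$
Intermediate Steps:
$n{\left(c \right)} = \sqrt{2} \sqrt{c}$ ($n{\left(c \right)} = \sqrt{2 c} = \sqrt{2} \sqrt{c}$)
$C{\left(r \right)} = r^{2} + 2 r + \sqrt{2} \sqrt{r}$ ($C{\left(r \right)} = \left(r^{2} + 2 r\right) + \sqrt{2} \sqrt{r} = r^{2} + 2 r + \sqrt{2} \sqrt{r}$)
$J = -3330$ ($J = 45 \left(-74\right) = -3330$)
$C{\left(-9 \right)} J = \left(\left(-9\right)^{2} + 2 \left(-9\right) + \sqrt{2} \sqrt{-9}\right) \left(-3330\right) = \left(81 - 18 + \sqrt{2} \cdot 3 i\right) \left(-3330\right) = \left(81 - 18 + 3 i \sqrt{2}\right) \left(-3330\right) = \left(63 + 3 i \sqrt{2}\right) \left(-3330\right) = -209790 - 9990 i \sqrt{2}$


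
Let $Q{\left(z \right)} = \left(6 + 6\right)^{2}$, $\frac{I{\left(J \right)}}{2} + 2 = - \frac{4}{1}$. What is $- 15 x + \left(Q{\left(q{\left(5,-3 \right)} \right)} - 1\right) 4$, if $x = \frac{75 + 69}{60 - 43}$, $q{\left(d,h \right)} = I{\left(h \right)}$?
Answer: $\frac{7564}{17} \approx 444.94$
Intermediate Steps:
$I{\left(J \right)} = -12$ ($I{\left(J \right)} = -4 + 2 \left(- \frac{4}{1}\right) = -4 + 2 \left(\left(-4\right) 1\right) = -4 + 2 \left(-4\right) = -4 - 8 = -12$)
$q{\left(d,h \right)} = -12$
$Q{\left(z \right)} = 144$ ($Q{\left(z \right)} = 12^{2} = 144$)
$x = \frac{144}{17} \approx 8.4706$
$- 15 x + \left(Q{\left(q{\left(5,-3 \right)} \right)} - 1\right) 4 = \left(-15\right) \frac{144}{17} + \left(144 - 1\right) 4 = - \frac{2160}{17} + 143 \cdot 4 = - \frac{2160}{17} + 572 = \frac{7564}{17}$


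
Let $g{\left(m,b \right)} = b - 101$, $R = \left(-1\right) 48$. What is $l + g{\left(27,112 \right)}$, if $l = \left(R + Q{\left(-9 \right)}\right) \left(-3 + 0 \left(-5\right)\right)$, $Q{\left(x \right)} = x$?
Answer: $182$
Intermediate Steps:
$R = -48$
$l = 171$ ($l = \left(-48 - 9\right) \left(-3 + 0 \left(-5\right)\right) = - 57 \left(-3 + 0\right) = \left(-57\right) \left(-3\right) = 171$)
$g{\left(m,b \right)} = -101 + b$ ($g{\left(m,b \right)} = b - 101 = -101 + b$)
$l + g{\left(27,112 \right)} = 171 + \left(-101 + 112\right) = 171 + 11 = 182$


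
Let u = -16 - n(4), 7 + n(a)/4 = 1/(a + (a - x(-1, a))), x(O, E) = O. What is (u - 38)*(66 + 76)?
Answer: -33796/9 ≈ -3755.1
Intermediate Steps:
n(a) = -28 + 4/(1 + 2*a) (n(a) = -28 + 4/(a + (a - 1*(-1))) = -28 + 4/(a + (a + 1)) = -28 + 4/(a + (1 + a)) = -28 + 4/(1 + 2*a))
u = 104/9 (u = -16 - 8*(-3 - 7*4)/(1 + 2*4) = -16 - 8*(-3 - 28)/(1 + 8) = -16 - 8*(-31)/9 = -16 - 1*(-248/9) = -16 + 248/9 = 104/9 ≈ 11.556)
(u - 38)*(66 + 76) = (104/9 - 38)*(66 + 76) = -238/9*142 = -33796/9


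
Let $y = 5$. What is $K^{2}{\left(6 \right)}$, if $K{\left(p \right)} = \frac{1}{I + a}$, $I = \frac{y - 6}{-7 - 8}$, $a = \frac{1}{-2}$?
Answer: $\frac{900}{169} \approx 5.3254$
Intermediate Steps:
$a = - \frac{1}{2} \approx -0.5$
$I = \frac{1}{15}$ ($I = \frac{5 - 6}{-7 - 8} = - \frac{1}{-15} = \left(-1\right) \left(- \frac{1}{15}\right) = \frac{1}{15} \approx 0.066667$)
$K{\left(p \right)} = - \frac{30}{13}$ ($K{\left(p \right)} = \frac{1}{\frac{1}{15} - \frac{1}{2}} = \frac{1}{- \frac{13}{30}} = - \frac{30}{13}$)
$K^{2}{\left(6 \right)} = \left(- \frac{30}{13}\right)^{2} = \frac{900}{169}$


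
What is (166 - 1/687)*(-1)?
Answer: -114041/687 ≈ -166.00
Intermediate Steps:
(166 - 1/687)*(-1) = (114041/687)*(-1) = -114041/687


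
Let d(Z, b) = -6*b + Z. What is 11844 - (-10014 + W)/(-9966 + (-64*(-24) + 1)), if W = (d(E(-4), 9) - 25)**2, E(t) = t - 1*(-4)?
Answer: 99829303/8429 ≈ 11844.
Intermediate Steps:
E(t) = 4 + t (E(t) = t + 4 = 4 + t)
d(Z, b) = Z - 6*b
W = 6241 (W = (((4 - 4) - 6*9) - 25)**2 = ((0 - 54) - 25)**2 = (-54 - 25)**2 = (-79)**2 = 6241)
11844 - (-10014 + W)/(-9966 + (-64*(-24) + 1)) = 11844 - (-10014 + 6241)/(-9966 + (-64*(-24) + 1)) = 11844 - (-3773)/(-9966 + (1536 + 1)) = 11844 - (-3773)/(-9966 + 1537) = 11844 - (-3773)/(-8429) = 11844 - (-3773)*(-1)/8429 = 11844 - 1*3773/8429 = 11844 - 3773/8429 = 99829303/8429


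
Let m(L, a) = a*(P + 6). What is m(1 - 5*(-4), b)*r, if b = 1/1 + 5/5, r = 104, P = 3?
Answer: 1872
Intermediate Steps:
b = 2 (b = 1*1 + 5*(1/5) = 1 + 1 = 2)
m(L, a) = 9*a (m(L, a) = a*(3 + 6) = a*9 = 9*a)
m(1 - 5*(-4), b)*r = (9*2)*104 = 18*104 = 1872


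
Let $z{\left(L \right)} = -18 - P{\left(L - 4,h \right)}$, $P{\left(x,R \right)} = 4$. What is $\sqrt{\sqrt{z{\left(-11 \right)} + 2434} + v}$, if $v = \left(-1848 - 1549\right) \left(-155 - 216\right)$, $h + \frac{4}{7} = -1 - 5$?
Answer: $\sqrt{1260287 + 6 \sqrt{67}} \approx 1122.6$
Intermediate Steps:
$h = - \frac{46}{7}$ ($h = - \frac{4}{7} - 6 = - \frac{46}{7} \approx -6.5714$)
$z{\left(L \right)} = -22$ ($z{\left(L \right)} = -18 - 4 = -22$)
$v = 1260287$ ($v = \left(-3397\right) \left(-371\right) = 1260287$)
$\sqrt{\sqrt{z{\left(-11 \right)} + 2434} + v} = \sqrt{\sqrt{-22 + 2434} + 1260287} = \sqrt{\sqrt{2412} + 1260287} = \sqrt{6 \sqrt{67} + 1260287} = \sqrt{1260287 + 6 \sqrt{67}}$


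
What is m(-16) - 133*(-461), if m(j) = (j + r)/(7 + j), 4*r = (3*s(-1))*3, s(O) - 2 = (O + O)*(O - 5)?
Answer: 1103603/18 ≈ 61311.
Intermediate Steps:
s(O) = 2 + 2*O*(-5 + O) (s(O) = 2 + (O + O)*(O - 5) = 2 + (2*O)*(-5 + O) = 2 + 2*O*(-5 + O))
r = 63/2 (r = ((3*(2 - 10*(-1) + 2*(-1)²))*3)/4 = ((3*(2 + 10 + 2*1))*3)/4 = ((3*(2 + 10 + 2))*3)/4 = ((3*14)*3)/4 = (42*3)/4 = (¼)*126 = 63/2 ≈ 31.500)
m(j) = (63/2 + j)/(7 + j) (m(j) = (j + 63/2)/(7 + j) = (63/2 + j)/(7 + j))
m(-16) - 133*(-461) = (63/2 - 16)/(7 - 16) - 133*(-461) = (31/2)/(-9) + 61313 = -⅑*31/2 + 61313 = -31/18 + 61313 = 1103603/18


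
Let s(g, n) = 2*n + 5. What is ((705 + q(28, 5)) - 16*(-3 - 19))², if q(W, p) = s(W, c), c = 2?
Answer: 1136356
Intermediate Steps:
s(g, n) = 5 + 2*n
q(W, p) = 9 (q(W, p) = 5 + 2*2 = 5 + 4 = 9)
((705 + q(28, 5)) - 16*(-3 - 19))² = ((705 + 9) - 16*(-3 - 19))² = (714 - 16*(-22))² = (714 + 352)² = 1066² = 1136356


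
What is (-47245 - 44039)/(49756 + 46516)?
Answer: -22821/24068 ≈ -0.94819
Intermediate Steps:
(-47245 - 44039)/(49756 + 46516) = -91284/96272 = -91284*1/96272 = -22821/24068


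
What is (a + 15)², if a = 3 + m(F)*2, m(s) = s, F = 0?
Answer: 324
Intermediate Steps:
a = 3 (a = 3 + 0*2 = 3 + 0 = 3)
(a + 15)² = (3 + 15)² = 18² = 324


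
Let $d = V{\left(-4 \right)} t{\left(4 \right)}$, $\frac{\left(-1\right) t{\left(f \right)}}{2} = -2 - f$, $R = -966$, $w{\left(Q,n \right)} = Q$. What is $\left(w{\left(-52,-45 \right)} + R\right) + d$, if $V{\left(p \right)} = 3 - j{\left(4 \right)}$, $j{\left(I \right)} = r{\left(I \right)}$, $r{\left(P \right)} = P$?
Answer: $-1030$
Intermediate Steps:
$j{\left(I \right)} = I$
$t{\left(f \right)} = 4 + 2 f$ ($t{\left(f \right)} = - 2 \left(-2 - f\right) = 4 + 2 f$)
$V{\left(p \right)} = -1$ ($V{\left(p \right)} = 3 - 4 = -1$)
$d = -12$ ($d = - (4 + 2 \cdot 4) = - (4 + 8) = \left(-1\right) 12 = -12$)
$\left(w{\left(-52,-45 \right)} + R\right) + d = \left(-52 - 966\right) - 12 = -1018 - 12 = -1030$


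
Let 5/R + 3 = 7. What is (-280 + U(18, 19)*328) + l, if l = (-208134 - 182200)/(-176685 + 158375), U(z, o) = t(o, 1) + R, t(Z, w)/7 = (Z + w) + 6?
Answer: 547902197/9155 ≈ 59847.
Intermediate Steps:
t(Z, w) = 42 + 7*Z + 7*w (t(Z, w) = 7*((Z + w) + 6) = 7*(6 + Z + w) = 42 + 7*Z + 7*w)
R = 5/4 (R = 5/(-3 + 7) = 5/4 ≈ 1.2500)
U(z, o) = 201/4 + 7*o (U(z, o) = (42 + 7*o + 7*1) + 5/4 = (42 + 7*o + 7) + 5/4 = (49 + 7*o) + 5/4 = 201/4 + 7*o)
l = 195167/9155 (l = -390334/(-18310) = -390334*(-1/18310) = 195167/9155 ≈ 21.318)
(-280 + U(18, 19)*328) + l = (-280 + (201/4 + 7*19)*328) + 195167/9155 = (-280 + (201/4 + 133)*328) + 195167/9155 = (-280 + (733/4)*328) + 195167/9155 = (-280 + 60106) + 195167/9155 = 59826 + 195167/9155 = 547902197/9155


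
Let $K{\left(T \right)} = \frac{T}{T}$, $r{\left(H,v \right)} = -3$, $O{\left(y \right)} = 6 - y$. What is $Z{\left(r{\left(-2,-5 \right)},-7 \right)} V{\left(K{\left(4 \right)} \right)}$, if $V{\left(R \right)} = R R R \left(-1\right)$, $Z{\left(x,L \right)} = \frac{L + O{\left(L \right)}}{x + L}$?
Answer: $\frac{3}{5} \approx 0.6$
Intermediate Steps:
$K{\left(T \right)} = 1$
$Z{\left(x,L \right)} = \frac{6}{L + x}$ ($Z{\left(x,L \right)} = \frac{L - \left(-6 + L\right)}{x + L} = \frac{6}{L + x}$)
$V{\left(R \right)} = - R^{3}$ ($V{\left(R \right)} = R R^{2} \left(-1\right) = R^{3} \left(-1\right) = - R^{3}$)
$Z{\left(r{\left(-2,-5 \right)},-7 \right)} V{\left(K{\left(4 \right)} \right)} = \frac{6}{-7 - 3} \left(- 1^{3}\right) = \frac{6}{-10} \left(\left(-1\right) 1\right) = 6 \left(- \frac{1}{10}\right) \left(-1\right) = \left(- \frac{3}{5}\right) \left(-1\right) = \frac{3}{5}$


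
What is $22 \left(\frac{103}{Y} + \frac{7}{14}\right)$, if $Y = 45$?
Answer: $\frac{2761}{45} \approx 61.356$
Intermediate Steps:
$22 \left(\frac{103}{Y} + \frac{7}{14}\right) = 22 \left(\frac{103}{45} + \frac{7}{14}\right) = 22 \left(103 \cdot \frac{1}{45} + 7 \cdot \frac{1}{14}\right) = 22 \left(\frac{103}{45} + \frac{1}{2}\right) = 22 \cdot \frac{251}{90} = \frac{2761}{45}$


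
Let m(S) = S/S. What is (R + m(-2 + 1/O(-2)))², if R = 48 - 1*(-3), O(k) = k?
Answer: 2704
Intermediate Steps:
m(S) = 1
R = 51 (R = 48 + 3 = 51)
(R + m(-2 + 1/O(-2)))² = (51 + 1)² = 52² = 2704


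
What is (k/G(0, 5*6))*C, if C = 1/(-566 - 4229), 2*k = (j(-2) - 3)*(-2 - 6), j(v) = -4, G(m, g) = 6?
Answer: -2/2055 ≈ -0.00097324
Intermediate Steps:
k = 28 (k = ((-4 - 3)*(-2 - 6))/2 = (-7*(-8))/2 = (½)*56 = 28)
C = -1/4795 (C = 1/(-4795) = -1/4795 ≈ -0.00020855)
(k/G(0, 5*6))*C = (28/6)*(-1/4795) = (28*(⅙))*(-1/4795) = (14/3)*(-1/4795) = -2/2055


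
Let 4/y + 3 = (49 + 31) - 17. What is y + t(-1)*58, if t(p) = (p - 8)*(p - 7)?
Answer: 62641/15 ≈ 4176.1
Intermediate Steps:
t(p) = (-8 + p)*(-7 + p)
y = 1/15 (y = 4/(-3 + ((49 + 31) - 17)) = 4/(-3 + (80 - 17)) = 4/(-3 + 63) = 4/60 = 4*(1/60) = 1/15 ≈ 0.066667)
y + t(-1)*58 = 1/15 + (56 + (-1)² - 15*(-1))*58 = 1/15 + (56 + 1 + 15)*58 = 1/15 + 72*58 = 1/15 + 4176 = 62641/15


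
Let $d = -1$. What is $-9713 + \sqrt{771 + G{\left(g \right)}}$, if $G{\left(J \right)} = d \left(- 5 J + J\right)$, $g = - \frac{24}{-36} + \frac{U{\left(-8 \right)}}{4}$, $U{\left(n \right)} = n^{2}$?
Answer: $-9713 + \frac{\sqrt{7539}}{3} \approx -9684.1$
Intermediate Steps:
$g = \frac{50}{3}$ ($g = - \frac{24}{-36} + \frac{\left(-8\right)^{2}}{4} = \left(-24\right) \left(- \frac{1}{36}\right) + 64 \cdot \frac{1}{4} = \frac{2}{3} + 16 = \frac{50}{3} \approx 16.667$)
$G{\left(J \right)} = 4 J$ ($G{\left(J \right)} = - (- 5 J + J) = - \left(-4\right) J = 4 J$)
$-9713 + \sqrt{771 + G{\left(g \right)}} = -9713 + \sqrt{771 + 4 \cdot \frac{50}{3}} = -9713 + \sqrt{771 + \frac{200}{3}} = -9713 + \sqrt{\frac{2513}{3}} = -9713 + \frac{\sqrt{7539}}{3}$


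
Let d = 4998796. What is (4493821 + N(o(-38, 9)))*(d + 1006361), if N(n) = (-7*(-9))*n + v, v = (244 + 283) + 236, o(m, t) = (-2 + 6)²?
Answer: 26996735767944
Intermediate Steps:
o(m, t) = 16 (o(m, t) = 4² = 16)
v = 763 (v = 527 + 236 = 763)
N(n) = 763 + 63*n (N(n) = (-7*(-9))*n + 763 = 63*n + 763 = 763 + 63*n)
(4493821 + N(o(-38, 9)))*(d + 1006361) = (4493821 + (763 + 63*16))*(4998796 + 1006361) = (4493821 + (763 + 1008))*6005157 = (4493821 + 1771)*6005157 = 4495592*6005157 = 26996735767944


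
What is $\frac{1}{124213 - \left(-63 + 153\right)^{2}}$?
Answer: $\frac{1}{116113} \approx 8.6123 \cdot 10^{-6}$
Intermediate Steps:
$\frac{1}{124213 - \left(-63 + 153\right)^{2}} = \frac{1}{124213 - 90^{2}} = \frac{1}{124213 - 8100} = \frac{1}{116113}$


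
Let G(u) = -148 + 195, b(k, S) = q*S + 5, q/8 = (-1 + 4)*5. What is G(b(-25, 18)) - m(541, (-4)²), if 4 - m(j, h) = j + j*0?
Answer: 584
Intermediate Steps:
q = 120 (q = 8*((-1 + 4)*5) = 8*(3*5) = 8*15 = 120)
b(k, S) = 5 + 120*S (b(k, S) = 120*S + 5 = 5 + 120*S)
G(u) = 47
m(j, h) = 4 - j (m(j, h) = 4 - (j + j*0) = 4 - (j + 0) = 4 - j)
G(b(-25, 18)) - m(541, (-4)²) = 47 - (4 - 1*541) = 47 - (4 - 541) = 47 - 1*(-537) = 47 + 537 = 584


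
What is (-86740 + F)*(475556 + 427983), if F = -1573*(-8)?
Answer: -67002838084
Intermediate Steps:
F = 12584
(-86740 + F)*(475556 + 427983) = (-86740 + 12584)*(475556 + 427983) = -74156*903539 = -67002838084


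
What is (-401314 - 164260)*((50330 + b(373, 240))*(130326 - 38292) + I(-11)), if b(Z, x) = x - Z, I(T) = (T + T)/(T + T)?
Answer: -2612856127756226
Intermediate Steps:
I(T) = 1 (I(T) = (2*T)/((2*T)) = (2*T)*(1/(2*T)) = 1)
(-401314 - 164260)*((50330 + b(373, 240))*(130326 - 38292) + I(-11)) = (-401314 - 164260)*((50330 + (240 - 1*373))*(130326 - 38292) + 1) = -565574*((50330 + (240 - 373))*92034 + 1) = -565574*((50330 - 133)*92034 + 1) = -565574*(50197*92034 + 1) = -565574*(4619830698 + 1) = -565574*4619830699 = -2612856127756226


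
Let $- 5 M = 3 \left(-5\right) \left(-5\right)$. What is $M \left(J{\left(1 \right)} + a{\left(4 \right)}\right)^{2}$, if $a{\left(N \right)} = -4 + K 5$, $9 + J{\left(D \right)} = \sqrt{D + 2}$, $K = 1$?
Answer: $-1005 + 240 \sqrt{3} \approx -589.31$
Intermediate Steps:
$M = -15$ ($M = - \frac{3 \left(-5\right) \left(-5\right)}{5} = - \frac{\left(-15\right) \left(-5\right)}{5} = \left(- \frac{1}{5}\right) 75 = -15$)
$J{\left(D \right)} = -9 + \sqrt{2 + D}$ ($J{\left(D \right)} = -9 + \sqrt{D + 2} = -9 + \sqrt{2 + D}$)
$a{\left(N \right)} = 1$ ($a{\left(N \right)} = -4 + 1 \cdot 5 = -4 + 5 = 1$)
$M \left(J{\left(1 \right)} + a{\left(4 \right)}\right)^{2} = - 15 \left(\left(-9 + \sqrt{2 + 1}\right) + 1\right)^{2} = - 15 \left(\left(-9 + \sqrt{3}\right) + 1\right)^{2} = - 15 \left(-8 + \sqrt{3}\right)^{2}$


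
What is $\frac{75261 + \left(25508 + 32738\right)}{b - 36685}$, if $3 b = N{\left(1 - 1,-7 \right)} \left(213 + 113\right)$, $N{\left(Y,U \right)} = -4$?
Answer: $- \frac{400521}{111359} \approx -3.5967$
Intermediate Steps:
$b = - \frac{1304}{3}$ ($b = \frac{\left(-4\right) \left(213 + 113\right)}{3} = \frac{\left(-4\right) 326}{3} = \frac{1}{3} \left(-1304\right) = - \frac{1304}{3} \approx -434.67$)
$\frac{75261 + \left(25508 + 32738\right)}{b - 36685} = \frac{75261 + \left(25508 + 32738\right)}{- \frac{1304}{3} - 36685} = \frac{75261 + 58246}{- \frac{111359}{3}} = 133507 \left(- \frac{3}{111359}\right) = - \frac{400521}{111359}$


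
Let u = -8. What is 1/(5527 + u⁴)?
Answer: 1/9623 ≈ 0.00010392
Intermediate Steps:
1/(5527 + u⁴) = 1/(5527 + (-8)⁴) = 1/(5527 + 4096) = 1/9623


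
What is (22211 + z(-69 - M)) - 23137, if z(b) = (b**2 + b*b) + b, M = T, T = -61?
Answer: -806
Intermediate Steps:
M = -61
z(b) = b + 2*b**2 (z(b) = (b**2 + b**2) + b = 2*b**2 + b = b + 2*b**2)
(22211 + z(-69 - M)) - 23137 = (22211 + (-69 - 1*(-61))*(1 + 2*(-69 - 1*(-61)))) - 23137 = (22211 + (-69 + 61)*(1 + 2*(-69 + 61))) - 23137 = (22211 - 8*(1 + 2*(-8))) - 23137 = (22211 - 8*(1 - 16)) - 23137 = (22211 - 8*(-15)) - 23137 = (22211 + 120) - 23137 = 22331 - 23137 = -806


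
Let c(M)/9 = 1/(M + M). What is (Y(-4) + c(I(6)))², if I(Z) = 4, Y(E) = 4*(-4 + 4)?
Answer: 81/64 ≈ 1.2656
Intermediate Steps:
Y(E) = 0 (Y(E) = 4*0 = 0)
c(M) = 9/(2*M) (c(M) = 9/(M + M) = 9/((2*M)) = 9*(1/(2*M)) = 9/(2*M))
(Y(-4) + c(I(6)))² = (0 + (9/2)/4)² = (0 + (9/2)*(¼))² = (0 + 9/8)² = (9/8)² = 81/64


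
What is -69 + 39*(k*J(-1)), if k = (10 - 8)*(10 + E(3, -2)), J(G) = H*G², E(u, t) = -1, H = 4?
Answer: 2739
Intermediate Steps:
J(G) = 4*G²
k = 18 (k = (10 - 8)*(10 - 1) = 2*9 = 18)
-69 + 39*(k*J(-1)) = -69 + 39*(18*(4*(-1)²)) = -69 + 39*(18*(4*1)) = -69 + 39*(18*4) = -69 + 39*72 = -69 + 2808 = 2739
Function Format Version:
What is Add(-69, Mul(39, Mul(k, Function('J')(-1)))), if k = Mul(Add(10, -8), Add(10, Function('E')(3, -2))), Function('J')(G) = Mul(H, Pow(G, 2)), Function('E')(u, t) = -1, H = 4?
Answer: 2739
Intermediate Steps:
Function('J')(G) = Mul(4, Pow(G, 2))
k = 18 (k = Mul(Add(10, -8), Add(10, -1)) = Mul(2, 9) = 18)
Add(-69, Mul(39, Mul(k, Function('J')(-1)))) = Add(-69, Mul(39, Mul(18, Mul(4, Pow(-1, 2))))) = Add(-69, Mul(39, Mul(18, Mul(4, 1)))) = Add(-69, Mul(39, Mul(18, 4))) = Add(-69, Mul(39, 72)) = Add(-69, 2808) = 2739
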